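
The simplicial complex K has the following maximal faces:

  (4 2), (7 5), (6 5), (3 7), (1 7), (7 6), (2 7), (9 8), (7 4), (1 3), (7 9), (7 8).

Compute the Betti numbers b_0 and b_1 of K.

Fix the vertex order 1 < 2 < 3 < 4 < 5 < 6 < 7 < 8 < 9 and write every simplex with vertices in increasing order. Then dim K = 1 and the simplices of K are:

  0-simplices (9): [1], [2], [3], [4], [5], [6], [7], [8], [9]
  1-simplices (12): [1,3], [1,7], [2,4], [2,7], [3,7], [4,7], [5,6], [5,7], [6,7], [7,8], [7,9], [8,9]

Hence C_0 ≅ Z^9, C_1 ≅ Z^12.

The boundary map ∂_1: C_1 → C_0 maps an edge to its endpoints' difference, ∂[p,q] = q − p. For instance
  ∂[4,7] = [7] − [4].
This gives a 9×12 integer matrix of rank 8; reducing to Smith normal form yields diagonal entries (1,1,1,1,1,1,1,1).

Now H_k = ker ∂_k / im ∂_{k+1}, so:

  H_0: rank C_0 − rank ∂_1 = 9 − 8 = 1, and the invariant factors of ∂_1 are all 1, so H_0 = Z.
  H_1: rank ker ∂_1 − rank ∂_2 = (12 − 8) − 0 = 4, and there is no ∂_2, so H_1 = Z^4.

(K is a triangulation of a wedge of 4 circles.)

Hence the Betti numbers are b_0 = 1, b_1 = 4.

b_0 = 1, b_1 = 4.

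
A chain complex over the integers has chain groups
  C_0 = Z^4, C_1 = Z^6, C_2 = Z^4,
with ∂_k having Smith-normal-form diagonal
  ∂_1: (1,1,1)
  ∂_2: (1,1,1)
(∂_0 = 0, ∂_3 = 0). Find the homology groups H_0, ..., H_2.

H_0 = Z,  H_1 = 0,  H_2 = Z.

H_0: b_0 = 4 − 0 − 3 = 1; torsion from ∂_1 factors > 1: none. So H_0 = Z.
H_1: b_1 = 6 − 3 − 3 = 0; torsion from ∂_2 factors > 1: none. So H_1 = 0.
H_2: b_2 = 4 − 3 − 0 = 1; torsion from ∂_3 factors > 1: none. So H_2 = Z.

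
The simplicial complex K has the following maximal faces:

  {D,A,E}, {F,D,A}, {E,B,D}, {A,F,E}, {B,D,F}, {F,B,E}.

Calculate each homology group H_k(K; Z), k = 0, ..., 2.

H_0 = Z,  H_1 = 0,  H_2 = Z.

Fix the vertex order A < B < D < E < F and write every simplex with vertices in increasing order. Then dim K = 2 and the simplices of K are:

  0-simplices (5): A, B, D, E, F
  1-simplices (9): AD, AE, AF, BD, BE, BF, DE, DF, EF
  2-simplices (6): ADE, ADF, AEF, BDE, BDF, BEF

so the chain groups are C_0 ≅ Z^5, C_1 ≅ Z^9, C_2 ≅ Z^6.

∂_1: C_1 → C_0 sends each edge [p,q] (with p < q) to q − p.
The resulting 5×9 matrix has rank 4, and its Smith normal form has invariant factors (1,1,1,1).

Boundary ∂_2: C_2 → C_1 maps a triangle to the signed sum of its edges. For instance
  ∂BEF = EF − BF + BE,
  ∂ADE = DE − AE + AD.
As a 9×6 matrix over Z this has rank 5, with invariant factors (1,1,1,1,1).

Reading off H_k = ker ∂_k / im ∂_{k+1}:

  H_0: rank C_0 − rank ∂_1 = 5 − 4 = 1, and the invariant factors of ∂_1 are all 1, so H_0 ≅ Z.
  H_1: rank ker ∂_1 − rank ∂_2 = (9 − 4) − 5 = 0, and the invariant factors of ∂_2 are all 1, so H_1 ≅ 0.
  H_2: rank ker ∂_2 − rank ∂_3 = (6 − 5) − 0 = 1, and there is no ∂_3, so H_2 ≅ Z.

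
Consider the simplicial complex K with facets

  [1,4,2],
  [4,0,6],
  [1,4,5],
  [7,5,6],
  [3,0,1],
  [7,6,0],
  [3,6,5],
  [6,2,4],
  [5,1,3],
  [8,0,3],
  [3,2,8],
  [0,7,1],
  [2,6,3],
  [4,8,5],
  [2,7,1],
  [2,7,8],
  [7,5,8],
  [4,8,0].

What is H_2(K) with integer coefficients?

H_2 ≅ Z.

Fix the vertex order 0 < 1 < 2 < 3 < 4 < 5 < 6 < 7 < 8 and write every simplex with vertices in increasing order. Then dim K = 2 and the simplices of K are:

  0-simplices (9): [0], [1], [2], [3], [4], [5], [6], [7], [8]
  1-simplices (27): (27 of them)
  2-simplices (18): [0,1,3], [0,1,7], [0,3,8], [0,4,6], [0,4,8], [0,6,7], [1,2,4], [1,2,7], [1,3,5], [1,4,5], [2,3,6], [2,3,8], [2,4,6], [2,7,8], [3,5,6], [4,5,8], [5,6,7], [5,7,8]

giving chain groups C_0 ≅ Z^9, C_1 ≅ Z^27, C_2 ≅ Z^18.

The boundary map ∂_1: C_1 → C_0 maps an edge to its endpoints' difference, ∂[p,q] = q − p.
The resulting 9×27 matrix has rank 8, and its Smith normal form has invariant factors (1,1,1,1,1,1,1,1).

The boundary map ∂_2: C_2 → C_1 sends each 2-simplex [p,q,r] to [q,r] − [p,r] + [p,q]. For instance
  ∂[1,3,5] = [3,5] − [1,5] + [1,3],
  ∂[4,5,8] = [5,8] − [4,8] + [4,5].
The 27×18 boundary matrix has rank 17 and Smith normal form diag(1,1,1,1,1,1,1,1,1,1,1,1,1,1,1,1,1).

Computing H_k = (kernel of ∂_k) / (image of ∂_{k+1}):

  H_2: rank ker ∂_2 − rank ∂_3 = (18 − 17) − 0 = 1, and there is no ∂_3, so H_2 = Z.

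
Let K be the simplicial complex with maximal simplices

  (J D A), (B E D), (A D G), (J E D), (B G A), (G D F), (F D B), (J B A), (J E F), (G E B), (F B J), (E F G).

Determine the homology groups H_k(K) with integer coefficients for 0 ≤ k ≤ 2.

H_0 ≅ Z,  H_1 ≅ Z/2Z,  H_2 = 0.

Order the vertices as A < B < D < E < F < G < J. Listing each simplex with vertices in this order, K has dimension 2 with simplices:

  0-simplices (7): A, B, D, E, F, G, J
  1-simplices (18): AB, AD, AG, AJ, BD, BE, BF, BG, BJ, DE, DF, DG, DJ, EF, EG, EJ, FG, FJ
  2-simplices (12): ABG, ABJ, ADG, ADJ, BDE, BDF, BEG, BFJ, DEJ, DFG, EFG, EFJ

giving chain groups C_0 ≅ Z^7, C_1 ≅ Z^18, C_2 ≅ Z^12.

The boundary map ∂_1: C_1 → C_0 sends each edge [p,q] (with p < q) to q − p.
As a 7×18 matrix over Z this has rank 6, with invariant factors (1,1,1,1,1,1).

∂_2: C_2 → C_1 maps a triangle to the signed sum of its edges. For instance
  ∂BFJ = FJ − BJ + BF,
  ∂EFJ = FJ − EJ + EF.
The 18×12 boundary matrix has rank 12 and Smith normal form diag(1,1,1,1,1,1,1,1,1,1,1,2).

Computing H_k = (kernel of ∂_k) / (image of ∂_{k+1}):

  H_0: rank C_0 − rank ∂_1 = 7 − 6 = 1, and the invariant factors of ∂_1 are all 1, so H_0 ≅ Z.
  H_1: rank ker ∂_1 − rank ∂_2 = (18 − 6) − 12 = 0, and ∂_2 has invariant factor 2 > 1, so H_1 ≅ Z/2Z.
  H_2: rank ker ∂_2 − rank ∂_3 = (12 − 12) − 0 = 0, and there is no ∂_3, so H_2 ≅ 0.

(K is a triangulation of the real projective plane RP^2.)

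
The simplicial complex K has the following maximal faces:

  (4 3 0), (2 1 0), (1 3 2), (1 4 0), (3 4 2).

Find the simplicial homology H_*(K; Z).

H_0 ≅ Z,  H_1 ≅ Z,  H_2 = 0.

K has 5 vertices, 10 edges, 5 triangles.
rank ∂_0 = 0, rank ∂_1 = 4 ⇒ b_0 = 5 − 0 − 4 = 1; all invariant factors of ∂_1 are 1 so no torsion. So H_0 ≅ Z.
rank ∂_1 = 4, rank ∂_2 = 5 ⇒ b_1 = 10 − 4 − 5 = 1; all invariant factors of ∂_2 are 1 so no torsion. So H_1 ≅ Z.
rank ∂_2 = 5, rank ∂_3 = 0 ⇒ b_2 = 5 − 5 − 0 = 0. So H_2 ≅ 0.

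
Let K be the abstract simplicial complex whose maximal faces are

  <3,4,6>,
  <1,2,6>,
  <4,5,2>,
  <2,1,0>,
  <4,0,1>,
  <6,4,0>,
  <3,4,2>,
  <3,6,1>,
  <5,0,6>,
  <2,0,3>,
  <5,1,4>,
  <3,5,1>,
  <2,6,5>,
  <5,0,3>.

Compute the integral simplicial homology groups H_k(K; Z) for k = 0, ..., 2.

H_0 = Z,  H_1 = Z^2,  H_2 = Z.

We work with the vertex ordering 0 < 1 < 2 < 3 < 4 < 5 < 6. The simplices of K, each written with vertices in increasing order, are:

  0-simplices (7): [0], [1], [2], [3], [4], [5], [6]
  1-simplices (21): [0,1], [0,2], [0,3], [0,4], [0,5], [0,6], [1,2], [1,3], [1,4], [1,5], [1,6], [2,3], [2,4], [2,5], [2,6], [3,4], [3,5], [3,6], [4,5], [4,6], [5,6]
  2-simplices (14): [0,1,2], [0,1,4], [0,2,3], [0,3,5], [0,4,6], [0,5,6], [1,2,6], [1,3,5], [1,3,6], [1,4,5], [2,3,4], [2,4,5], [2,5,6], [3,4,6]

giving chain groups C_0 ≅ Z^7, C_1 ≅ Z^21, C_2 ≅ Z^14.

Boundary ∂_1: C_1 → C_0 maps an edge to its endpoints' difference, ∂[p,q] = q − p. For instance
  ∂[1,2] = [2] − [1].
This gives a 7×21 integer matrix of rank 6; reducing to Smith normal form yields diagonal entries (1,1,1,1,1,1).

Boundary ∂_2: C_2 → C_1 maps a triangle to the signed sum of its edges. For instance
  ∂[0,4,6] = [4,6] − [0,6] + [0,4],
  ∂[0,2,3] = [2,3] − [0,3] + [0,2].
The 21×14 boundary matrix has rank 13 and Smith normal form diag(1,1,1,1,1,1,1,1,1,1,1,1,1).

From H_k ≅ ker(∂_k) / im(∂_{k+1}) we obtain:

  H_0: rank C_0 − rank ∂_1 = 7 − 6 = 1, and the invariant factors of ∂_1 are all 1, so H_0 ≅ Z.
  H_1: rank ker ∂_1 − rank ∂_2 = (21 − 6) − 13 = 2, and the invariant factors of ∂_2 are all 1, so H_1 ≅ Z^2.
  H_2: rank ker ∂_2 − rank ∂_3 = (14 − 13) − 0 = 1, and there is no ∂_3, so H_2 ≅ Z.

As a check, the Euler characteristic is 7 − 21 + 14 = 0, which agrees with 1 − 2 + 1 = 0.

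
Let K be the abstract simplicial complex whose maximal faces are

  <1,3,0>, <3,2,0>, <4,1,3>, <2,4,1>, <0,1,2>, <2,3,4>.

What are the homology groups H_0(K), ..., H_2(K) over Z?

We work with the vertex ordering 0 < 1 < 2 < 3 < 4. The simplices of K, each written with vertices in increasing order, are:

  0-simplices (5): [0], [1], [2], [3], [4]
  1-simplices (9): [0,1], [0,2], [0,3], [1,2], [1,3], [1,4], [2,3], [2,4], [3,4]
  2-simplices (6): [0,1,2], [0,1,3], [0,2,3], [1,2,4], [1,3,4], [2,3,4]

giving chain groups C_0 ≅ Z^5, C_1 ≅ Z^9, C_2 ≅ Z^6.

The boundary map ∂_1: C_1 → C_0 sends each edge [p,q] (with p < q) to q − p. For instance
  ∂[1,4] = [4] − [1].
The resulting 5×9 matrix has rank 4, and its Smith normal form has invariant factors (1,1,1,1).

∂_2: C_2 → C_1 acts by ∂[p,q,r] = [q,r] − [p,r] + [p,q]. For instance
  ∂[1,3,4] = [3,4] − [1,4] + [1,3],
  ∂[1,2,4] = [2,4] − [1,4] + [1,2].
This gives a 9×6 integer matrix of rank 5; reducing to Smith normal form yields diagonal entries (1,1,1,1,1).

From H_k ≅ ker(∂_k) / im(∂_{k+1}) we obtain:

  H_0: rank C_0 − rank ∂_1 = 5 − 4 = 1, and the invariant factors of ∂_1 are all 1, so H_0 ≅ Z.
  H_1: rank ker ∂_1 − rank ∂_2 = (9 − 4) − 5 = 0, and the invariant factors of ∂_2 are all 1, so H_1 ≅ 0.
  H_2: rank ker ∂_2 − rank ∂_3 = (6 − 5) − 0 = 1, and there is no ∂_3, so H_2 ≅ Z.

As a check, the Euler characteristic is 5 − 9 + 6 = 2, which agrees with 1 − 0 + 1 = 2.
(K is a triangulation of the 2-sphere S^2.)

H_0 = Z,  H_1 = 0,  H_2 = Z.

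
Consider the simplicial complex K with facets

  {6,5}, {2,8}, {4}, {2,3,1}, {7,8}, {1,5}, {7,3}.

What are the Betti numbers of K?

Order the vertices as 1 < 2 < 3 < 4 < 5 < 6 < 7 < 8. Listing each simplex with vertices in this order, K has dimension 2 with simplices:

  0-simplices (8): [1], [2], [3], [4], [5], [6], [7], [8]
  1-simplices (8): [1,2], [1,3], [1,5], [2,3], [2,8], [3,7], [5,6], [7,8]
  2-simplices (1): [1,2,3]

so the chain groups are C_0 ≅ Z^8, C_1 ≅ Z^8, C_2 ≅ Z^1.

Boundary ∂_1: C_1 → C_0 is given by ∂[p,q] = [q] − [p]. For instance
  ∂[1,3] = [3] − [1].
This gives a 8×8 integer matrix of rank 6; reducing to Smith normal form yields diagonal entries (1,1,1,1,1,1).

Boundary ∂_2: C_2 → C_1 acts by ∂[p,q,r] = [q,r] − [p,r] + [p,q]. For instance
  ∂[1,2,3] = [2,3] − [1,3] + [1,2].
The resulting 8×1 matrix has rank 1, and its Smith normal form has invariant factors (1).

Now H_k = ker ∂_k / im ∂_{k+1}, so:

  H_0: rank C_0 − rank ∂_1 = 8 − 6 = 2, and the invariant factors of ∂_1 are all 1, so H_0 = Z^2.
  H_1: rank ker ∂_1 − rank ∂_2 = (8 − 6) − 1 = 1, and the invariant factors of ∂_2 are all 1, so H_1 = Z.
  H_2: rank ker ∂_2 − rank ∂_3 = (1 − 1) − 0 = 0, and there is no ∂_3, so H_2 = 0.

Hence the Betti numbers are b_0 = 2, b_1 = 1, b_2 = 0.

b_0 = 2, b_1 = 1, b_2 = 0.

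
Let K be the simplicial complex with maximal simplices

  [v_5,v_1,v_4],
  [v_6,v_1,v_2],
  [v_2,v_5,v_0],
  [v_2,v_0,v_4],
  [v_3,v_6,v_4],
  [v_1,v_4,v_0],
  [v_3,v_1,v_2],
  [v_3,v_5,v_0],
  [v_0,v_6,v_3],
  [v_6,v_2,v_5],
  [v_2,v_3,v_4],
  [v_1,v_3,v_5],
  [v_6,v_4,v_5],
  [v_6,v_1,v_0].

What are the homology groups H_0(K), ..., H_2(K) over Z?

We work with the vertex ordering v_0 < v_1 < v_2 < v_3 < v_4 < v_5 < v_6. The simplices of K, each written with vertices in increasing order, are:

  0-simplices (7): [v_0], [v_1], [v_2], [v_3], [v_4], [v_5], [v_6]
  1-simplices (21): (21 of them)
  2-simplices (14): (14 of them)

so the chain groups are C_0 ≅ Z^7, C_1 ≅ Z^21, C_2 ≅ Z^14.

∂_1: C_1 → C_0 is given by ∂[p,q] = [q] − [p].
The 7×21 boundary matrix has rank 6 and Smith normal form diag(1,1,1,1,1,1).

The boundary map ∂_2: C_2 → C_1 sends each 2-simplex [p,q,r] to [q,r] − [p,r] + [p,q]. For instance
  ∂[v_3,v_4,v_6] = [v_4,v_6] − [v_3,v_6] + [v_3,v_4],
  ∂[v_1,v_4,v_5] = [v_4,v_5] − [v_1,v_5] + [v_1,v_4].
The 21×14 boundary matrix has rank 13 and Smith normal form diag(1,1,1,1,1,1,1,1,1,1,1,1,1).

Reading off H_k = ker ∂_k / im ∂_{k+1}:

  H_0: rank C_0 − rank ∂_1 = 7 − 6 = 1, and the invariant factors of ∂_1 are all 1, so H_0 = Z.
  H_1: rank ker ∂_1 − rank ∂_2 = (21 − 6) − 13 = 2, and the invariant factors of ∂_2 are all 1, so H_1 = Z^2.
  H_2: rank ker ∂_2 − rank ∂_3 = (14 − 13) − 0 = 1, and there is no ∂_3, so H_2 = Z.

H_0 = Z,  H_1 = Z^2,  H_2 = Z.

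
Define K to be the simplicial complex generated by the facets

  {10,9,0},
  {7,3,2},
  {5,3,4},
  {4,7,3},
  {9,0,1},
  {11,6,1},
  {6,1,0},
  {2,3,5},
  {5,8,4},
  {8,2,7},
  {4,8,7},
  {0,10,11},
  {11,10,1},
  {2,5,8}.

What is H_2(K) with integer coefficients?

Order the vertices as 0 < 1 < 2 < 3 < 4 < 5 < 6 < 7 < 8 < 9 < 10 < 11. Listing each simplex with vertices in this order, K has dimension 2 with simplices:

  0-simplices (12): [0], [1], [2], [3], [4], [5], [6], [7], [8], [9], [10], [11]
  1-simplices (24): (24 of them)
  2-simplices (14): [0,1,6], [0,1,9], [0,9,10], [0,10,11], [1,6,11], [1,10,11], [2,3,5], [2,3,7], [2,5,8], [2,7,8], [3,4,5], [3,4,7], [4,5,8], [4,7,8]

so the chain groups are C_0 ≅ Z^12, C_1 ≅ Z^24, C_2 ≅ Z^14.

∂_1: C_1 → C_0 is given by ∂[p,q] = [q] − [p]. For instance
  ∂[6,11] = [11] − [6].
As a 12×24 matrix over Z this has rank 10, with invariant factors (1,1,1,1,1,1,1,1,1,1).

∂_2: C_2 → C_1 acts by ∂[p,q,r] = [q,r] − [p,r] + [p,q]. For instance
  ∂[0,10,11] = [10,11] − [0,11] + [0,10],
  ∂[1,6,11] = [6,11] − [1,11] + [1,6].
As a 24×14 matrix over Z this has rank 13, with invariant factors (1,1,1,1,1,1,1,1,1,1,1,1,1).

From H_k ≅ ker(∂_k) / im(∂_{k+1}) we obtain:

  H_2: rank ker ∂_2 − rank ∂_3 = (14 − 13) − 0 = 1, and there is no ∂_3, so H_2 = Z.

H_2 = Z.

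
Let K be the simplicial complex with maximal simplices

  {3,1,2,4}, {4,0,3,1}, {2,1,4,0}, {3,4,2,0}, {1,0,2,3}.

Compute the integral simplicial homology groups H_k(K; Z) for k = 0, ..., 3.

H_0 = Z,  H_1 = 0,  H_2 = 0,  H_3 = Z.

Take the total order 0 < 1 < 2 < 3 < 4 on the vertex set. Then K (dimension 3) consists of the simplices:

  0-simplices (5): [0], [1], [2], [3], [4]
  1-simplices (10): [0,1], [0,2], [0,3], [0,4], [1,2], [1,3], [1,4], [2,3], [2,4], [3,4]
  2-simplices (10): [0,1,2], [0,1,3], [0,1,4], [0,2,3], [0,2,4], [0,3,4], [1,2,3], [1,2,4], [1,3,4], [2,3,4]
  3-simplices (5): [0,1,2,3], [0,1,2,4], [0,1,3,4], [0,2,3,4], [1,2,3,4]

giving chain groups C_0 ≅ Z^5, C_1 ≅ Z^10, C_2 ≅ Z^10, C_3 ≅ Z^5.

The boundary map ∂_1: C_1 → C_0 is given by ∂[p,q] = [q] − [p].
This gives a 5×10 integer matrix of rank 4; reducing to Smith normal form yields diagonal entries (1,1,1,1).

Boundary ∂_2: C_2 → C_1 acts by ∂[p,q,r] = [q,r] − [p,r] + [p,q]. For instance
  ∂[0,3,4] = [3,4] − [0,4] + [0,3],
  ∂[0,1,3] = [1,3] − [0,3] + [0,1].
The resulting 10×10 matrix has rank 6, and its Smith normal form has invariant factors (1,1,1,1,1,1).

Boundary ∂_3: C_3 → C_2 sends each 3-simplex σ to the alternating sum Σ_i (−1)^i (σ with its i-th vertex removed). For instance
  ∂[0,1,3,4] = [1,3,4] − [0,3,4] + [0,1,4] − [0,1,3],
  ∂[0,2,3,4] = [2,3,4] − [0,3,4] + [0,2,4] − [0,2,3].
The resulting 10×5 matrix has rank 4, and its Smith normal form has invariant factors (1,1,1,1).

From H_k ≅ ker(∂_k) / im(∂_{k+1}) we obtain:

  H_0: rank C_0 − rank ∂_1 = 5 − 4 = 1, and the invariant factors of ∂_1 are all 1, so H_0 ≅ Z.
  H_1: rank ker ∂_1 − rank ∂_2 = (10 − 4) − 6 = 0, and the invariant factors of ∂_2 are all 1, so H_1 ≅ 0.
  H_2: rank ker ∂_2 − rank ∂_3 = (10 − 6) − 4 = 0, and the invariant factors of ∂_3 are all 1, so H_2 ≅ 0.
  H_3: rank ker ∂_3 − rank ∂_4 = (5 − 4) − 0 = 1, and there is no ∂_4, so H_3 ≅ Z.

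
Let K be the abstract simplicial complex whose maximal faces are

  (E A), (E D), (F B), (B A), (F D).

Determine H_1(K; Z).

H_1 ≅ Z.

Order the vertices as A < B < D < E < F. Listing each simplex with vertices in this order, K has dimension 1 with simplices:

  0-simplices (5): A, B, D, E, F
  1-simplices (5): AB, AE, BF, DE, DF

Hence C_0 ≅ Z^5, C_1 ≅ Z^5.

Boundary ∂_1: C_1 → C_0 sends each edge [p,q] (with p < q) to q − p. For instance
  ∂AB = B − A.
As a 5×5 matrix over Z this has rank 4, with invariant factors (1,1,1,1).

Now H_k = ker ∂_k / im ∂_{k+1}, so:

  H_1: rank ker ∂_1 − rank ∂_2 = (5 − 4) − 0 = 1, and there is no ∂_2, so H_1 = Z.

(K is a triangulation of the circle S^1.)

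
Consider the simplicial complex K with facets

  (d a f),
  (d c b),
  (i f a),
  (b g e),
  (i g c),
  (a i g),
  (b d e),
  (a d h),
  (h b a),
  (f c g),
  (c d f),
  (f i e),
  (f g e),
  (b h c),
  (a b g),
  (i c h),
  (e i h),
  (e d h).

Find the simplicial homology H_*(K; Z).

Order the vertices as a < b < c < d < e < f < g < h < i. Listing each simplex with vertices in this order, K has dimension 2 with simplices:

  0-simplices (9): a, b, c, d, e, f, g, h, i
  1-simplices (27): ab, ad, af, ag, ah, ai, bc, bd, be, bg, bh, cd, cf, cg, ch, ci, de, df, dh, ef, eg, eh, ei, fg, fi, gi, hi
  2-simplices (18): abg, abh, adf, adh, afi, agi, bcd, bch, bde, beg, cdf, cfg, cgi, chi, deh, efg, efi, ehi

Hence C_0 ≅ Z^9, C_1 ≅ Z^27, C_2 ≅ Z^18.

The boundary map ∂_1: C_1 → C_0 is given by ∂[p,q] = [q] − [p].
This gives a 9×27 integer matrix of rank 8; reducing to Smith normal form yields diagonal entries (1,1,1,1,1,1,1,1).

The boundary map ∂_2: C_2 → C_1 sends each 2-simplex [p,q,r] to [q,r] − [p,r] + [p,q]. For instance
  ∂bde = de − be + bd,
  ∂beg = eg − bg + be.
The resulting 27×18 matrix has rank 18, and its Smith normal form has invariant factors (1,1,1,1,1,1,1,1,1,1,1,1,1,1,1,1,1,2).

Reading off H_k = ker ∂_k / im ∂_{k+1}:

  H_0: rank C_0 − rank ∂_1 = 9 − 8 = 1, and the invariant factors of ∂_1 are all 1, so H_0 ≅ Z.
  H_1: rank ker ∂_1 − rank ∂_2 = (27 − 8) − 18 = 1, and ∂_2 has invariant factor 2 > 1, so H_1 ≅ Z × Z/2.
  H_2: rank ker ∂_2 − rank ∂_3 = (18 − 18) − 0 = 0, and there is no ∂_3, so H_2 ≅ 0.

H_0 = Z,  H_1 = Z × Z/2,  H_2 = 0.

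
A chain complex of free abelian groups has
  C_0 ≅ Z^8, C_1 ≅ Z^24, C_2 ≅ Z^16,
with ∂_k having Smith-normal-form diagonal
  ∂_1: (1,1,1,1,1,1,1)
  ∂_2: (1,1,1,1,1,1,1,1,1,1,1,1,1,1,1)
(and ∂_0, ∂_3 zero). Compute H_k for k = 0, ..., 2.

H_0 = Z,  H_1 = Z^2,  H_2 = Z.

H_0: b_0 = 8 − 0 − 7 = 1; torsion from ∂_1 factors > 1: none. So H_0 = Z.
H_1: b_1 = 24 − 7 − 15 = 2; torsion from ∂_2 factors > 1: none. So H_1 = Z^2.
H_2: b_2 = 16 − 15 − 0 = 1; torsion from ∂_3 factors > 1: none. So H_2 = Z.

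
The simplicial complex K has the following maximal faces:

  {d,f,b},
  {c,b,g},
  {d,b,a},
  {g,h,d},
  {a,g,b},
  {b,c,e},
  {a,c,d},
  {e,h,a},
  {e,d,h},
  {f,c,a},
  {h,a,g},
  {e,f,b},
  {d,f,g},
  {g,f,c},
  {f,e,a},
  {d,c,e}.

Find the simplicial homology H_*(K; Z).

H_0 ≅ Z,  H_1 ≅ Z^2,  H_2 ≅ Z.

Take the total order a < b < c < d < e < f < g < h on the vertex set. Then K (dimension 2) consists of the simplices:

  0-simplices (8): a, b, c, d, e, f, g, h
  1-simplices (24): ab, ac, ad, ae, af, ag, ah, bc, bd, be, bf, bg, cd, ce, cf, cg, de, df, dg, dh, ef, eh, fg, gh
  2-simplices (16): abd, abg, acd, acf, aef, aeh, agh, bce, bcg, bdf, bef, cde, cfg, deh, dfg, dgh

Hence C_0 ≅ Z^8, C_1 ≅ Z^24, C_2 ≅ Z^16.

Boundary ∂_1: C_1 → C_0 sends each edge [p,q] (with p < q) to q − p. For instance
  ∂ag = g − a.
The 8×24 boundary matrix has rank 7 and Smith normal form diag(1,1,1,1,1,1,1).

The boundary map ∂_2: C_2 → C_1 sends each 2-simplex [p,q,r] to [q,r] − [p,r] + [p,q]. For instance
  ∂bef = ef − bf + be,
  ∂dfg = fg − dg + df.
As a 24×16 matrix over Z this has rank 15, with invariant factors (1,1,1,1,1,1,1,1,1,1,1,1,1,1,1).

Computing H_k = (kernel of ∂_k) / (image of ∂_{k+1}):

  H_0: rank C_0 − rank ∂_1 = 8 − 7 = 1, and the invariant factors of ∂_1 are all 1, so H_0 = Z.
  H_1: rank ker ∂_1 − rank ∂_2 = (24 − 7) − 15 = 2, and the invariant factors of ∂_2 are all 1, so H_1 = Z^2.
  H_2: rank ker ∂_2 − rank ∂_3 = (16 − 15) − 0 = 1, and there is no ∂_3, so H_2 = Z.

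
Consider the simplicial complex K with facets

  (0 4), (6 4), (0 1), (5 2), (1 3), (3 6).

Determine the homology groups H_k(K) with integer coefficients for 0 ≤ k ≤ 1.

H_0 ≅ Z^2,  H_1 ≅ Z.

K has 7 vertices, 6 edges.
rank ∂_0 = 0, rank ∂_1 = 5 ⇒ b_0 = 7 − 0 − 5 = 2; all invariant factors of ∂_1 are 1 so no torsion. So H_0 ≅ Z^2.
rank ∂_1 = 5, rank ∂_2 = 0 ⇒ b_1 = 6 − 5 − 0 = 1. So H_1 ≅ Z.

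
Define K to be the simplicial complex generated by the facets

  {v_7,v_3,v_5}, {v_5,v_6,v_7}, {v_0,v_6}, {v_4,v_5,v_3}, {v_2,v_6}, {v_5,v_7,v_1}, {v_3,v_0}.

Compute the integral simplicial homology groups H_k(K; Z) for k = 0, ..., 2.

H_0 ≅ Z,  H_1 ≅ Z,  H_2 = 0.

K has 8 vertices, 12 edges, 4 triangles.
rank ∂_0 = 0, rank ∂_1 = 7 ⇒ b_0 = 8 − 0 − 7 = 1; all invariant factors of ∂_1 are 1 so no torsion. So H_0 = Z.
rank ∂_1 = 7, rank ∂_2 = 4 ⇒ b_1 = 12 − 7 − 4 = 1; all invariant factors of ∂_2 are 1 so no torsion. So H_1 = Z.
rank ∂_2 = 4, rank ∂_3 = 0 ⇒ b_2 = 4 − 4 − 0 = 0. So H_2 = 0.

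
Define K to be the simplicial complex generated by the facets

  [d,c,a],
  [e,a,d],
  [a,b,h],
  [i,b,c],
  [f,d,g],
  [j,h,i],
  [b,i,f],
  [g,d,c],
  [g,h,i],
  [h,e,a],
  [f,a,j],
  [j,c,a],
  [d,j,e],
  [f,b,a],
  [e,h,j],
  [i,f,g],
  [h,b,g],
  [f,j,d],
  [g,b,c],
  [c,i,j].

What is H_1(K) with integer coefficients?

Fix the vertex order a < b < c < d < e < f < g < h < i < j and write every simplex with vertices in increasing order. Then dim K = 2 and the simplices of K are:

  0-simplices (10): a, b, c, d, e, f, g, h, i, j
  1-simplices (30): ab, ac, ad, ae, af, ah, aj, bc, bf, bg, bh, bi, cd, cg, ci, cj, de, df, dg, dj, eh, ej, fg, fi, fj, gh, gi, hi, hj, ij
  2-simplices (20): abf, abh, acd, acj, ade, aeh, afj, bcg, bci, bfi, bgh, cdg, cij, dej, dfg, dfj, ehj, fgi, ghi, hij

so the chain groups are C_0 ≅ Z^10, C_1 ≅ Z^30, C_2 ≅ Z^20.

Boundary ∂_1: C_1 → C_0 maps an edge to its endpoints' difference, ∂[p,q] = q − p. For instance
  ∂ad = d − a.
The 10×30 boundary matrix has rank 9 and Smith normal form diag(1,1,1,1,1,1,1,1,1).

∂_2: C_2 → C_1 sends each 2-simplex [p,q,r] to [q,r] − [p,r] + [p,q]. For instance
  ∂acd = cd − ad + ac,
  ∂afj = fj − aj + af.
The resulting 30×20 matrix has rank 20, and its Smith normal form has invariant factors (1,1,1,1,1,1,1,1,1,1,1,1,1,1,1,1,1,1,1,2).

Computing H_k = (kernel of ∂_k) / (image of ∂_{k+1}):

  H_1: rank ker ∂_1 − rank ∂_2 = (30 − 9) − 20 = 1, and ∂_2 has invariant factor 2 > 1, so H_1 ≅ Z ⊕ Z/2.

H_1 = Z ⊕ Z/2.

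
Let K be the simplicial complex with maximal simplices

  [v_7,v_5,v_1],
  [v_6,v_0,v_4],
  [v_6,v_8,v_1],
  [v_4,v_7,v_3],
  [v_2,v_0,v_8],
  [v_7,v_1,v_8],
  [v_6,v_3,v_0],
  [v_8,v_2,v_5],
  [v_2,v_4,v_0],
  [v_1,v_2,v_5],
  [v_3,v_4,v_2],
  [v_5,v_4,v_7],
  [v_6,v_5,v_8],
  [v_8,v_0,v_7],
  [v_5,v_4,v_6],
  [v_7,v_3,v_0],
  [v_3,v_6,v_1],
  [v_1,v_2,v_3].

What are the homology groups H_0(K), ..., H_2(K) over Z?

H_0 ≅ Z,  H_1 ≅ Z × Z/2,  H_2 = 0.

Order the vertices as v_0 < v_1 < v_2 < v_3 < v_4 < v_5 < v_6 < v_7 < v_8. Listing each simplex with vertices in this order, K has dimension 2 with simplices:

  0-simplices (9): [v_0], [v_1], [v_2], [v_3], [v_4], [v_5], [v_6], [v_7], [v_8]
  1-simplices (27): (27 of them)
  2-simplices (18): (18 of them)

giving chain groups C_0 ≅ Z^9, C_1 ≅ Z^27, C_2 ≅ Z^18.

The boundary map ∂_1: C_1 → C_0 sends each edge [p,q] (with p < q) to q − p.
This gives a 9×27 integer matrix of rank 8; reducing to Smith normal form yields diagonal entries (1,1,1,1,1,1,1,1).

The boundary map ∂_2: C_2 → C_1 maps a triangle to the signed sum of its edges. For instance
  ∂[v_5,v_6,v_8] = [v_6,v_8] − [v_5,v_8] + [v_5,v_6],
  ∂[v_2,v_3,v_4] = [v_3,v_4] − [v_2,v_4] + [v_2,v_3].
The resulting 27×18 matrix has rank 18, and its Smith normal form has invariant factors (1,1,1,1,1,1,1,1,1,1,1,1,1,1,1,1,1,2).

Now H_k = ker ∂_k / im ∂_{k+1}, so:

  H_0: rank C_0 − rank ∂_1 = 9 − 8 = 1, and the invariant factors of ∂_1 are all 1, so H_0 ≅ Z.
  H_1: rank ker ∂_1 − rank ∂_2 = (27 − 8) − 18 = 1, and ∂_2 has invariant factor 2 > 1, so H_1 ≅ Z × Z/2.
  H_2: rank ker ∂_2 − rank ∂_3 = (18 − 18) − 0 = 0, and there is no ∂_3, so H_2 ≅ 0.

As a check, the Euler characteristic is 9 − 27 + 18 = 0, which agrees with 1 − 1 + 0 = 0.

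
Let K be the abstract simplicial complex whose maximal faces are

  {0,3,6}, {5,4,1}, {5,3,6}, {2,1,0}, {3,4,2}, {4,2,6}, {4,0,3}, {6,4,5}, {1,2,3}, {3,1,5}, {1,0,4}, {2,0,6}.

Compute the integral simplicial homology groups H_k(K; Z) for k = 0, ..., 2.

H_0 = Z,  H_1 = Z/2Z,  H_2 = 0.

We work with the vertex ordering 0 < 1 < 2 < 3 < 4 < 5 < 6. The simplices of K, each written with vertices in increasing order, are:

  0-simplices (7): [0], [1], [2], [3], [4], [5], [6]
  1-simplices (18): [0,1], [0,2], [0,3], [0,4], [0,6], [1,2], [1,3], [1,4], [1,5], [2,3], [2,4], [2,6], [3,4], [3,5], [3,6], [4,5], [4,6], [5,6]
  2-simplices (12): [0,1,2], [0,1,4], [0,2,6], [0,3,4], [0,3,6], [1,2,3], [1,3,5], [1,4,5], [2,3,4], [2,4,6], [3,5,6], [4,5,6]

so the chain groups are C_0 ≅ Z^7, C_1 ≅ Z^18, C_2 ≅ Z^12.

∂_1: C_1 → C_0 maps an edge to its endpoints' difference, ∂[p,q] = q − p. For instance
  ∂[0,1] = [1] − [0].
As a 7×18 matrix over Z this has rank 6, with invariant factors (1,1,1,1,1,1).

Boundary ∂_2: C_2 → C_1 sends each 2-simplex [p,q,r] to [q,r] − [p,r] + [p,q]. For instance
  ∂[0,2,6] = [2,6] − [0,6] + [0,2],
  ∂[4,5,6] = [5,6] − [4,6] + [4,5].
The 18×12 boundary matrix has rank 12 and Smith normal form diag(1,1,1,1,1,1,1,1,1,1,1,2).

Computing H_k = (kernel of ∂_k) / (image of ∂_{k+1}):

  H_0: rank C_0 − rank ∂_1 = 7 − 6 = 1, and the invariant factors of ∂_1 are all 1, so H_0 = Z.
  H_1: rank ker ∂_1 − rank ∂_2 = (18 − 6) − 12 = 0, and ∂_2 has invariant factor 2 > 1, so H_1 = Z/2Z.
  H_2: rank ker ∂_2 − rank ∂_3 = (12 − 12) − 0 = 0, and there is no ∂_3, so H_2 = 0.

(K is a triangulation of the real projective plane RP^2.)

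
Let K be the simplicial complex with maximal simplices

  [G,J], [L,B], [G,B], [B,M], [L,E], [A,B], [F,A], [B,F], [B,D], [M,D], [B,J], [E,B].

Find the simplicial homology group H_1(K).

K has 9 vertices, 12 edges.
rank ∂_1 = 8, rank ∂_2 = 0 ⇒ b_1 = 12 − 8 − 0 = 4. So H_1 = Z^4.

H_1 = Z^4.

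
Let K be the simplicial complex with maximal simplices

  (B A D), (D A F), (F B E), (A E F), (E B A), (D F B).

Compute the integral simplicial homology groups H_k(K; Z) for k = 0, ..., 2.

Take the total order A < B < D < E < F on the vertex set. Then K (dimension 2) consists of the simplices:

  0-simplices (5): A, B, D, E, F
  1-simplices (9): AB, AD, AE, AF, BD, BE, BF, DF, EF
  2-simplices (6): ABD, ABE, ADF, AEF, BDF, BEF

giving chain groups C_0 ≅ Z^5, C_1 ≅ Z^9, C_2 ≅ Z^6.

Boundary ∂_1: C_1 → C_0 maps an edge to its endpoints' difference, ∂[p,q] = q − p. For instance
  ∂AB = B − A.
The resulting 5×9 matrix has rank 4, and its Smith normal form has invariant factors (1,1,1,1).

Boundary ∂_2: C_2 → C_1 maps a triangle to the signed sum of its edges. For instance
  ∂ADF = DF − AF + AD,
  ∂BDF = DF − BF + BD.
The resulting 9×6 matrix has rank 5, and its Smith normal form has invariant factors (1,1,1,1,1).

Now H_k = ker ∂_k / im ∂_{k+1}, so:

  H_0: rank C_0 − rank ∂_1 = 5 − 4 = 1, and the invariant factors of ∂_1 are all 1, so H_0 = Z.
  H_1: rank ker ∂_1 − rank ∂_2 = (9 − 4) − 5 = 0, and the invariant factors of ∂_2 are all 1, so H_1 = 0.
  H_2: rank ker ∂_2 − rank ∂_3 = (6 − 5) − 0 = 1, and there is no ∂_3, so H_2 = Z.

(K is a triangulation of the 2-sphere S^2.)

H_0 ≅ Z,  H_1 = 0,  H_2 ≅ Z.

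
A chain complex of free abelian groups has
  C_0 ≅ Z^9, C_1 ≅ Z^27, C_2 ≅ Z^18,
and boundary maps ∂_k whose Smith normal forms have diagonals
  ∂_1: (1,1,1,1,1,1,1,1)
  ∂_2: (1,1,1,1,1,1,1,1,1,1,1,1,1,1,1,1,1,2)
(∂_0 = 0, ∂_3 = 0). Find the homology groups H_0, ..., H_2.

H_0: b_0 = 9 − 0 − 8 = 1; torsion from ∂_1 factors > 1: none. So H_0 = Z.
H_1: b_1 = 27 − 8 − 18 = 1; torsion from ∂_2 factors > 1: [2]. So H_1 = Z ⊕ Z_2.
H_2: b_2 = 18 − 18 − 0 = 0; torsion from ∂_3 factors > 1: none. So H_2 = 0.

H_0 = Z,  H_1 = Z ⊕ Z_2,  H_2 = 0.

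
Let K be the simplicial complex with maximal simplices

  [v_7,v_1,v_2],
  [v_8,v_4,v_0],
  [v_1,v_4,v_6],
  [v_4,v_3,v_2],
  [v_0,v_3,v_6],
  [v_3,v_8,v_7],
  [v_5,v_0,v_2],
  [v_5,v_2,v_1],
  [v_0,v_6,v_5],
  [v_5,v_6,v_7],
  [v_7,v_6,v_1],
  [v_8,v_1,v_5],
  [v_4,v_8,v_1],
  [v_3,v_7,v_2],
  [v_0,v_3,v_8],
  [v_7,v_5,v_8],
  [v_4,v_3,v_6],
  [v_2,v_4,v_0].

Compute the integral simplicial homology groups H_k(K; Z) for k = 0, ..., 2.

We work with the vertex ordering v_0 < v_1 < v_2 < v_3 < v_4 < v_5 < v_6 < v_7 < v_8. The simplices of K, each written with vertices in increasing order, are:

  0-simplices (9): [v_0], [v_1], [v_2], [v_3], [v_4], [v_5], [v_6], [v_7], [v_8]
  1-simplices (27): (27 of them)
  2-simplices (18): (18 of them)

so the chain groups are C_0 ≅ Z^9, C_1 ≅ Z^27, C_2 ≅ Z^18.

The boundary map ∂_1: C_1 → C_0 is given by ∂[p,q] = [q] − [p].
The 9×27 boundary matrix has rank 8 and Smith normal form diag(1,1,1,1,1,1,1,1).

The boundary map ∂_2: C_2 → C_1 maps a triangle to the signed sum of its edges. For instance
  ∂[v_0,v_5,v_6] = [v_5,v_6] − [v_0,v_6] + [v_0,v_5],
  ∂[v_3,v_4,v_6] = [v_4,v_6] − [v_3,v_6] + [v_3,v_4].
The resulting 27×18 matrix has rank 18, and its Smith normal form has invariant factors (1,1,1,1,1,1,1,1,1,1,1,1,1,1,1,1,1,2).

From H_k ≅ ker(∂_k) / im(∂_{k+1}) we obtain:

  H_0: rank C_0 − rank ∂_1 = 9 − 8 = 1, and the invariant factors of ∂_1 are all 1, so H_0 = Z.
  H_1: rank ker ∂_1 − rank ∂_2 = (27 − 8) − 18 = 1, and ∂_2 has invariant factor 2 > 1, so H_1 = Z ⊕ Z/2.
  H_2: rank ker ∂_2 − rank ∂_3 = (18 − 18) − 0 = 0, and there is no ∂_3, so H_2 = 0.

As a check, the Euler characteristic is 9 − 27 + 18 = 0, which agrees with 1 − 1 + 0 = 0.

H_0 = Z,  H_1 = Z ⊕ Z/2,  H_2 = 0.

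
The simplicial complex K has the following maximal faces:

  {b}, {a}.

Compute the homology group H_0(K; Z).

Take the total order a < b on the vertex set. Then K (dimension 0) consists of the simplices:

  0-simplices (2): a, b

giving chain groups C_0 ≅ Z^2.

From H_k ≅ ker(∂_k) / im(∂_{k+1}) we obtain:

  H_0: rank C_0 − rank ∂_1 = 2 − 0 = 2, and there is no ∂_1, so H_0 = Z^2.

H_0 ≅ Z^2.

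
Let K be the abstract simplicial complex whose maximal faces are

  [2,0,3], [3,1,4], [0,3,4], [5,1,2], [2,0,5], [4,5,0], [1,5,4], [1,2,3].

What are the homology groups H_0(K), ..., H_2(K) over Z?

H_0 = Z,  H_1 = 0,  H_2 = Z.

Take the total order 0 < 1 < 2 < 3 < 4 < 5 on the vertex set. Then K (dimension 2) consists of the simplices:

  0-simplices (6): [0], [1], [2], [3], [4], [5]
  1-simplices (12): [0,2], [0,3], [0,4], [0,5], [1,2], [1,3], [1,4], [1,5], [2,3], [2,5], [3,4], [4,5]
  2-simplices (8): [0,2,3], [0,2,5], [0,3,4], [0,4,5], [1,2,3], [1,2,5], [1,3,4], [1,4,5]

Hence C_0 ≅ Z^6, C_1 ≅ Z^12, C_2 ≅ Z^8.

∂_1: C_1 → C_0 sends each edge [p,q] (with p < q) to q − p.
The resulting 6×12 matrix has rank 5, and its Smith normal form has invariant factors (1,1,1,1,1).

The boundary map ∂_2: C_2 → C_1 acts by ∂[p,q,r] = [q,r] − [p,r] + [p,q]. For instance
  ∂[1,2,5] = [2,5] − [1,5] + [1,2],
  ∂[0,2,5] = [2,5] − [0,5] + [0,2].
The 12×8 boundary matrix has rank 7 and Smith normal form diag(1,1,1,1,1,1,1).

Reading off H_k = ker ∂_k / im ∂_{k+1}:

  H_0: rank C_0 − rank ∂_1 = 6 − 5 = 1, and the invariant factors of ∂_1 are all 1, so H_0 = Z.
  H_1: rank ker ∂_1 − rank ∂_2 = (12 − 5) − 7 = 0, and the invariant factors of ∂_2 are all 1, so H_1 = 0.
  H_2: rank ker ∂_2 − rank ∂_3 = (8 − 7) − 0 = 1, and there is no ∂_3, so H_2 = Z.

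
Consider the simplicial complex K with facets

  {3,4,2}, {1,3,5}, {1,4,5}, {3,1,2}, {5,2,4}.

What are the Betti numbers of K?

We work with the vertex ordering 1 < 2 < 3 < 4 < 5. The simplices of K, each written with vertices in increasing order, are:

  0-simplices (5): [1], [2], [3], [4], [5]
  1-simplices (10): [1,2], [1,3], [1,4], [1,5], [2,3], [2,4], [2,5], [3,4], [3,5], [4,5]
  2-simplices (5): [1,2,3], [1,3,5], [1,4,5], [2,3,4], [2,4,5]

giving chain groups C_0 ≅ Z^5, C_1 ≅ Z^10, C_2 ≅ Z^5.

∂_1: C_1 → C_0 maps an edge to its endpoints' difference, ∂[p,q] = q − p. For instance
  ∂[3,4] = [4] − [3].
The 5×10 boundary matrix has rank 4 and Smith normal form diag(1,1,1,1).

The boundary map ∂_2: C_2 → C_1 maps a triangle to the signed sum of its edges. For instance
  ∂[1,2,3] = [2,3] − [1,3] + [1,2],
  ∂[2,4,5] = [4,5] − [2,5] + [2,4].
As a 10×5 matrix over Z this has rank 5, with invariant factors (1,1,1,1,1).

Computing H_k = (kernel of ∂_k) / (image of ∂_{k+1}):

  H_0: rank C_0 − rank ∂_1 = 5 − 4 = 1, and the invariant factors of ∂_1 are all 1, so H_0 = Z.
  H_1: rank ker ∂_1 − rank ∂_2 = (10 − 4) − 5 = 1, and the invariant factors of ∂_2 are all 1, so H_1 = Z.
  H_2: rank ker ∂_2 − rank ∂_3 = (5 − 5) − 0 = 0, and there is no ∂_3, so H_2 = 0.

Hence the Betti numbers are b_0 = 1, b_1 = 1, b_2 = 0.

b_0 = 1, b_1 = 1, b_2 = 0.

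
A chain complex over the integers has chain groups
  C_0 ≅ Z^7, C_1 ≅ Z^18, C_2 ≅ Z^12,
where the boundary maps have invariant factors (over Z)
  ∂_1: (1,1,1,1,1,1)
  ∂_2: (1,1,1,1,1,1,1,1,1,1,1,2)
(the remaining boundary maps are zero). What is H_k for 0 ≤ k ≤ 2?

H_0: b_0 = 7 − 0 − 6 = 1; torsion from ∂_1 factors > 1: none. So H_0 = Z.
H_1: b_1 = 18 − 6 − 12 = 0; torsion from ∂_2 factors > 1: [2]. So H_1 = Z/2Z.
H_2: b_2 = 12 − 12 − 0 = 0; torsion from ∂_3 factors > 1: none. So H_2 = 0.

H_0 = Z,  H_1 = Z/2Z,  H_2 = 0.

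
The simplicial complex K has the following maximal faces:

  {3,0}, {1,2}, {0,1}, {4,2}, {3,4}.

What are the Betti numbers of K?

b_0 = 1, b_1 = 1.

Order the vertices as 0 < 1 < 2 < 3 < 4. Listing each simplex with vertices in this order, K has dimension 1 with simplices:

  0-simplices (5): [0], [1], [2], [3], [4]
  1-simplices (5): [0,1], [0,3], [1,2], [2,4], [3,4]

giving chain groups C_0 ≅ Z^5, C_1 ≅ Z^5.

The boundary map ∂_1: C_1 → C_0 is given by ∂[p,q] = [q] − [p].
The resulting 5×5 matrix has rank 4, and its Smith normal form has invariant factors (1,1,1,1).

Reading off H_k = ker ∂_k / im ∂_{k+1}:

  H_0: rank C_0 − rank ∂_1 = 5 − 4 = 1, and the invariant factors of ∂_1 are all 1, so H_0 ≅ Z.
  H_1: rank ker ∂_1 − rank ∂_2 = (5 − 4) − 0 = 1, and there is no ∂_2, so H_1 ≅ Z.

(K is a triangulation of the circle S^1.)

Hence the Betti numbers are b_0 = 1, b_1 = 1.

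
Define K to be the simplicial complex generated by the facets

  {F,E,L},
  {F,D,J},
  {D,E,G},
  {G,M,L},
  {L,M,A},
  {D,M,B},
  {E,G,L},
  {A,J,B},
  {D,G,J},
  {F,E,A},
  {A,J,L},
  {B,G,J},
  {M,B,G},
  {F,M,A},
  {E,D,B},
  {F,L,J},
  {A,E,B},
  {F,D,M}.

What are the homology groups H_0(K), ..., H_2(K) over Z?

H_0 = Z,  H_1 = Z × Z/2,  H_2 = 0.

We work with the vertex ordering A < B < D < E < F < G < J < L < M. The simplices of K, each written with vertices in increasing order, are:

  0-simplices (9): A, B, D, E, F, G, J, L, M
  1-simplices (27): AB, AE, AF, AJ, AL, AM, BD, BE, BG, BJ, BM, DE, DF, DG, DJ, DM, EF, EG, EL, FJ, FL, FM, GJ, GL, GM, JL, LM
  2-simplices (18): ABE, ABJ, AEF, AFM, AJL, ALM, BDE, BDM, BGJ, BGM, DEG, DFJ, DFM, DGJ, EFL, EGL, FJL, GLM

Hence C_0 ≅ Z^9, C_1 ≅ Z^27, C_2 ≅ Z^18.

Boundary ∂_1: C_1 → C_0 is given by ∂[p,q] = [q] − [p].
This gives a 9×27 integer matrix of rank 8; reducing to Smith normal form yields diagonal entries (1,1,1,1,1,1,1,1).

The boundary map ∂_2: C_2 → C_1 sends each 2-simplex [p,q,r] to [q,r] − [p,r] + [p,q]. For instance
  ∂AEF = EF − AF + AE,
  ∂GLM = LM − GM + GL.
This gives a 27×18 integer matrix of rank 18; reducing to Smith normal form yields diagonal entries (1,1,1,1,1,1,1,1,1,1,1,1,1,1,1,1,1,2).

Now H_k = ker ∂_k / im ∂_{k+1}, so:

  H_0: rank C_0 − rank ∂_1 = 9 − 8 = 1, and the invariant factors of ∂_1 are all 1, so H_0 = Z.
  H_1: rank ker ∂_1 − rank ∂_2 = (27 − 8) − 18 = 1, and ∂_2 has invariant factor 2 > 1, so H_1 = Z × Z/2.
  H_2: rank ker ∂_2 − rank ∂_3 = (18 − 18) − 0 = 0, and there is no ∂_3, so H_2 = 0.

As a check, the Euler characteristic is 9 − 27 + 18 = 0, which agrees with 1 − 1 + 0 = 0.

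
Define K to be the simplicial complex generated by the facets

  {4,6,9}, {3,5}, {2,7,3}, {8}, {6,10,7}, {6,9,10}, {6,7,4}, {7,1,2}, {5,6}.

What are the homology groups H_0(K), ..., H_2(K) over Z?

H_0 = Z^2,  H_1 = Z,  H_2 = 0.

Take the total order 1 < 2 < 3 < 4 < 5 < 6 < 7 < 8 < 9 < 10 on the vertex set. Then K (dimension 2) consists of the simplices:

  0-simplices (10): [1], [2], [3], [4], [5], [6], [7], [8], [9], [10]
  1-simplices (15): [1,2], [1,7], [2,3], [2,7], [3,5], [3,7], [4,6], [4,7], [4,9], [5,6], [6,7], [6,9], [6,10], [7,10], [9,10]
  2-simplices (6): [1,2,7], [2,3,7], [4,6,7], [4,6,9], [6,7,10], [6,9,10]

so the chain groups are C_0 ≅ Z^10, C_1 ≅ Z^15, C_2 ≅ Z^6.

Boundary ∂_1: C_1 → C_0 maps an edge to its endpoints' difference, ∂[p,q] = q − p. For instance
  ∂[3,7] = [7] − [3].
The 10×15 boundary matrix has rank 8 and Smith normal form diag(1,1,1,1,1,1,1,1).

The boundary map ∂_2: C_2 → C_1 acts by ∂[p,q,r] = [q,r] − [p,r] + [p,q]. For instance
  ∂[6,7,10] = [7,10] − [6,10] + [6,7],
  ∂[2,3,7] = [3,7] − [2,7] + [2,3].
The resulting 15×6 matrix has rank 6, and its Smith normal form has invariant factors (1,1,1,1,1,1).

From H_k ≅ ker(∂_k) / im(∂_{k+1}) we obtain:

  H_0: rank C_0 − rank ∂_1 = 10 − 8 = 2, and the invariant factors of ∂_1 are all 1, so H_0 = Z^2.
  H_1: rank ker ∂_1 − rank ∂_2 = (15 − 8) − 6 = 1, and the invariant factors of ∂_2 are all 1, so H_1 = Z.
  H_2: rank ker ∂_2 − rank ∂_3 = (6 − 6) − 0 = 0, and there is no ∂_3, so H_2 = 0.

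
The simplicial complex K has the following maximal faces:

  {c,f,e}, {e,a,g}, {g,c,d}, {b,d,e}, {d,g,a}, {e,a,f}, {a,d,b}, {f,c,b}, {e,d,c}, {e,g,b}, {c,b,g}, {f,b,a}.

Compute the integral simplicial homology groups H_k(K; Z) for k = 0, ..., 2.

Fix the vertex order a < b < c < d < e < f < g and write every simplex with vertices in increasing order. Then dim K = 2 and the simplices of K are:

  0-simplices (7): a, b, c, d, e, f, g
  1-simplices (18): ab, ad, ae, af, ag, bc, bd, be, bf, bg, cd, ce, cf, cg, de, dg, ef, eg
  2-simplices (12): abd, abf, adg, aef, aeg, bcf, bcg, bde, beg, cde, cdg, cef

so the chain groups are C_0 ≅ Z^7, C_1 ≅ Z^18, C_2 ≅ Z^12.

∂_1: C_1 → C_0 maps an edge to its endpoints' difference, ∂[p,q] = q − p. For instance
  ∂eg = g − e.
The 7×18 boundary matrix has rank 6 and Smith normal form diag(1,1,1,1,1,1).

Boundary ∂_2: C_2 → C_1 maps a triangle to the signed sum of its edges. For instance
  ∂bcf = cf − bf + bc,
  ∂cde = de − ce + cd.
The resulting 18×12 matrix has rank 12, and its Smith normal form has invariant factors (1,1,1,1,1,1,1,1,1,1,1,2).

Computing H_k = (kernel of ∂_k) / (image of ∂_{k+1}):

  H_0: rank C_0 − rank ∂_1 = 7 − 6 = 1, and the invariant factors of ∂_1 are all 1, so H_0 ≅ Z.
  H_1: rank ker ∂_1 − rank ∂_2 = (18 − 6) − 12 = 0, and ∂_2 has invariant factor 2 > 1, so H_1 ≅ Z/2Z.
  H_2: rank ker ∂_2 − rank ∂_3 = (12 − 12) − 0 = 0, and there is no ∂_3, so H_2 ≅ 0.

As a check, the Euler characteristic is 7 − 18 + 12 = 1, which agrees with 1 − 0 + 0 = 1.

H_0 ≅ Z,  H_1 ≅ Z/2Z,  H_2 = 0.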